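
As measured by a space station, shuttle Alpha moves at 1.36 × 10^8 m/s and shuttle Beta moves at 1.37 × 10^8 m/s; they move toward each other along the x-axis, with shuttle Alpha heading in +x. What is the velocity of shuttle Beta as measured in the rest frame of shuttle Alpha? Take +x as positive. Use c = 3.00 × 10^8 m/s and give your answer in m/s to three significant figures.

β_A = 0.453, β_B = -0.457 (dividing each by c = 3.00 × 10^8 m/s).
Transform to A's frame with the inverse velocity-addition law: u' = (u − v)/(1 − uv/c²), taking u = β_B and v = β_A.
u' = (-0.457 − 0.453) / (1 − (0.453)(-0.457)) = -0.9100/1.2070 = -0.7539.
u' = -0.7539 × 3.00 × 10^8 m/s.

-2.26 × 10^8 m/s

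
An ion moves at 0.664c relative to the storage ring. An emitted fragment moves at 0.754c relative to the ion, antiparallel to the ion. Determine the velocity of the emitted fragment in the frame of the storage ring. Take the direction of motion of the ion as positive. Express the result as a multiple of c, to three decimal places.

-0.180c

With v = 0.664 and u' = -0.754 (in units of c),
u = (u' + v)/(1 + u'v/c²):
u = (-0.754 + 0.664) / (1 + (-0.754)·0.664) = -0.0900/0.4993 = -0.1802
(Galilean addition would give -0.090c.)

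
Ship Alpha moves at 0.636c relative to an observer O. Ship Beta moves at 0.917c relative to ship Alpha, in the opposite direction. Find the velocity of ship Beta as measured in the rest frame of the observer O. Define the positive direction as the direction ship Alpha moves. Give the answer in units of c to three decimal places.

-0.674c

With v = 0.636 and u' = -0.917 (in units of c),
u = (u' + v)/(1 + u'v/c²):
u = (-0.917 + 0.636) / (1 + (-0.917)·0.636) = -0.2810/0.4168 = -0.6742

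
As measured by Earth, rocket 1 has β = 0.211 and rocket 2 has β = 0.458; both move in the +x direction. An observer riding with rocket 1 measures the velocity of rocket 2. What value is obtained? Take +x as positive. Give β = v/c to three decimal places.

β = +0.273

β_A = 0.211, β_B = 0.458.
Transform to A's frame with the inverse velocity-addition law: u' = (u − v)/(1 − uv/c²), taking u = β_B and v = β_A.
u' = (0.458 − 0.211) / (1 − (0.211)(0.458)) = 0.2470/0.9034 = 0.2734.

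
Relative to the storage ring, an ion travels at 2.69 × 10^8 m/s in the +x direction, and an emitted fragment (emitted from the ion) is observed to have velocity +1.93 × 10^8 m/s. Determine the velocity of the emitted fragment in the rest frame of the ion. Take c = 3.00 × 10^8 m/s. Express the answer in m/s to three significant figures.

-1.80 × 10^8 m/s

v = 0.897c, u = 0.643c.
Invert the composition law: u' = (u − v)/(1 − uv/c²).
u' = (0.643 − 0.897) / (1 − (0.643)(0.897)) = -0.2533/0.4231 = -0.5987.
u' = -0.5987 × 3.00 × 10^8 m/s.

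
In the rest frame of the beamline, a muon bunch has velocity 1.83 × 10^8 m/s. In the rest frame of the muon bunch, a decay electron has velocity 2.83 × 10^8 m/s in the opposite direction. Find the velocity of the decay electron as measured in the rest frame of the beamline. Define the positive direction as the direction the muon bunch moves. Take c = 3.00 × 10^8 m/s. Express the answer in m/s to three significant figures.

-2.36 × 10^8 m/s

In units of c (dividing by 3.00 × 10^8 m/s): v = 0.610, u' = -0.943.
u = (u' + v)/(1 + u'v/c²):
u = (-0.943 + 0.610) / (1 + (-0.943)·0.610) = -0.3333/0.4246 = -0.7851
Converting back: u = -0.7851 × 3.00 × 10^8 m/s.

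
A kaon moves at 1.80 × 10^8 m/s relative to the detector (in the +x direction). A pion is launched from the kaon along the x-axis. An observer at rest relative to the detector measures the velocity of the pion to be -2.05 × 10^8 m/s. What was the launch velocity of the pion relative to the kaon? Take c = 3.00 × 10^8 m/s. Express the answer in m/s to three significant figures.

v = 0.600c, u = -0.683c.
Invert the composition law: u' = (u − v)/(1 − uv/c²).
u' = (-0.683 − 0.600) / (1 − (-0.683)(0.600)) = -1.2833/1.4100 = -0.9102.
u' = -0.9102 × 3.00 × 10^8 m/s.

-2.73 × 10^8 m/s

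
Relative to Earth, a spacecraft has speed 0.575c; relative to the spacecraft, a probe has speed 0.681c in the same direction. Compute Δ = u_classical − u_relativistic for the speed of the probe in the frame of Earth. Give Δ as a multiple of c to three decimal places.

Δ = 0.353c

Galilean: u_cl = 0.681 + 0.575 = 1.2560.
Relativistic: u_rel = (0.681 + 0.575) / (1 + 0.681·0.575) = 1.2560/1.3916 = 0.9026.
Δ = 1.2560 − 0.9026 = 0.3534.
(The classical prediction exceeds c; the relativistic result does not.)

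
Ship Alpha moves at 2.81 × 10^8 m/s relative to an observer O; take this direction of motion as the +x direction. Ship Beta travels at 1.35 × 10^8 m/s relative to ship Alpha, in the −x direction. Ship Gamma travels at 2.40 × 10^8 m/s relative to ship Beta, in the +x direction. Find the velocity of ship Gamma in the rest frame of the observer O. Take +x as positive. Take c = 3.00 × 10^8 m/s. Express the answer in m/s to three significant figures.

+2.94 × 10^8 m/s

Apply u = (u' + v)/(1 + u'v/c²) successively, working outward toward the observer O.
(Dividing each given speed by c = 3.00 × 10^8 m/s to work in units of c.)
Start: velocity of ship Alpha relative to the observer O = 0.9367c.
Compose with ship Beta (u' = -0.450 in ship Alpha frame): u_1 = (-0.450 + 0.937) / (1 + (-0.450)·0.937) = 0.4867/0.5785 = 0.8413.
Compose with ship Gamma (u' = 0.800 in ship Beta frame): u_2 = (0.800 + 0.841) / (1 + 0.800·0.841) = 1.6413/1.6730 = 0.9810.
So u = 0.9810 × 3.00 × 10^8 m/s.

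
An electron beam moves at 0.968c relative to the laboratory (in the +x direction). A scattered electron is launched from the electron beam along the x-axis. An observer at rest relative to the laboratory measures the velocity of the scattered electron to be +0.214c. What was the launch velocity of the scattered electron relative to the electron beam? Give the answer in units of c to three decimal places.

Invert the composition law: u' = (u − v)/(1 − uv/c²).
u' = (0.214 − 0.968) / (1 − (0.214)(0.968)) = -0.7540/0.7928 = -0.9510.

-0.951c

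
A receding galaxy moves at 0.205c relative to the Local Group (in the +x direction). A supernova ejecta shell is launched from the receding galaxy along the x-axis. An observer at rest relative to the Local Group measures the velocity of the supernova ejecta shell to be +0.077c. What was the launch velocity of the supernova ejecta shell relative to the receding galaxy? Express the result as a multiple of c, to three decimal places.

Invert the composition law: u' = (u − v)/(1 − uv/c²).
u' = (0.077 − 0.205) / (1 − (0.077)(0.205)) = -0.1280/0.9842 = -0.1301.

-0.130c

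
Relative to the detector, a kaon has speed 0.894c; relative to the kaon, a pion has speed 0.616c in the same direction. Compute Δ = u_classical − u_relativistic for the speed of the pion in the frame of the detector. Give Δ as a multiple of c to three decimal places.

Galilean: u_cl = 0.616 + 0.894 = 1.5100.
Relativistic: u_rel = (0.616 + 0.894) / (1 + 0.616·0.894) = 1.5100/1.5507 = 0.9738.
Δ = 1.5100 − 0.9738 = 0.5362.
(The classical prediction exceeds c; the relativistic result does not.)

Δ = 0.536c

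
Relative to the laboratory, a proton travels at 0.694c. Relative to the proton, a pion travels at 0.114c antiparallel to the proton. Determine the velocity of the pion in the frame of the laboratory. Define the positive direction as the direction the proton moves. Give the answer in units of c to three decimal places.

+0.630c

With v = 0.694 and u' = -0.114 (in units of c),
u = (u' + v)/(1 + u'v/c²):
u = (-0.114 + 0.694) / (1 + (-0.114)·0.694) = 0.5800/0.9209 = 0.6298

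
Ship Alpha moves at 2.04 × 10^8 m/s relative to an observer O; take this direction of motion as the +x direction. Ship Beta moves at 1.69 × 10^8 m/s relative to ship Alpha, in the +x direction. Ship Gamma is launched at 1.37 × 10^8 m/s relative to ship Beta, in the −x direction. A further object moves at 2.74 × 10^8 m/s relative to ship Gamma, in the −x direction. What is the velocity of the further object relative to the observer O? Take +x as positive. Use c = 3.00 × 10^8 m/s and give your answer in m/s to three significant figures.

Apply u = (u' + v)/(1 + u'v/c²) successively, working outward toward the observer O.
(Dividing each given speed by c = 3.00 × 10^8 m/s to work in units of c.)
Start: velocity of ship Alpha relative to the observer O = 0.6800c.
Compose with ship Beta (u' = 0.563 in ship Alpha frame): u_1 = (0.563 + 0.680) / (1 + 0.563·0.680) = 1.2433/1.3831 = 0.8990.
Compose with ship Gamma (u' = -0.457 in ship Beta frame): u_2 = (-0.457 + 0.899) / (1 + (-0.457)·0.899) = 0.4423/0.5895 = 0.7503.
Compose with the further object (u' = -0.913 in ship Gamma frame): u_3 = (-0.913 + 0.750) / (1 + (-0.913)·0.750) = -0.1630/0.3147 = -0.5180.
So u = -0.5180 × 3.00 × 10^8 m/s.

-1.55 × 10^8 m/s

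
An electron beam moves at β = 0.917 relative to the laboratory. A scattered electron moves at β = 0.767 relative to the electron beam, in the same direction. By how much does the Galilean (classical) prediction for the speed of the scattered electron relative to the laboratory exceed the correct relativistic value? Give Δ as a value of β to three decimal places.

Δ = 0.695

Galilean: u_cl = 0.767 + 0.917 = 1.6840.
Relativistic: u_rel = (0.767 + 0.917) / (1 + 0.767·0.917) = 1.6840/1.7033 = 0.9886.
Δ = 1.6840 − 0.9886 = 0.6954.
(The classical prediction exceeds c; the relativistic result does not.)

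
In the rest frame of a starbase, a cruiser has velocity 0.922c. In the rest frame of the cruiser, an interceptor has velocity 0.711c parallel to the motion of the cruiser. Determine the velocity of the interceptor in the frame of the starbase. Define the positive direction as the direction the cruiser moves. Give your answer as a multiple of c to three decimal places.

0.986c

With v = 0.922 and u' = 0.711 (in units of c),
u = (u' + v)/(1 + u'v/c²):
u = (0.711 + 0.922) / (1 + 0.711·0.922) = 1.6330/1.6555 = 0.9864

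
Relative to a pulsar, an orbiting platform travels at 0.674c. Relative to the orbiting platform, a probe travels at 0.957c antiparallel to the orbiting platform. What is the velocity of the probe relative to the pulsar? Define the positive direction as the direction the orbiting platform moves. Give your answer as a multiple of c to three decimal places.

With v = 0.674 and u' = -0.957 (in units of c),
u = (u' + v)/(1 + u'v/c²):
u = (-0.957 + 0.674) / (1 + (-0.957)·0.674) = -0.2830/0.3550 = -0.7972
(Galilean addition would give -0.283c.)

-0.797c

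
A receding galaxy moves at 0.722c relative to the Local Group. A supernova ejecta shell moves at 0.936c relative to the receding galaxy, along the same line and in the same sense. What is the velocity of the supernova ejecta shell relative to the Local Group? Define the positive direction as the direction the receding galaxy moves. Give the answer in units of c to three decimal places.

With v = 0.722 and u' = 0.936 (in units of c),
u = (u' + v)/(1 + u'v/c²):
u = (0.936 + 0.722) / (1 + 0.936·0.722) = 1.6580/1.6758 = 0.9894

0.989c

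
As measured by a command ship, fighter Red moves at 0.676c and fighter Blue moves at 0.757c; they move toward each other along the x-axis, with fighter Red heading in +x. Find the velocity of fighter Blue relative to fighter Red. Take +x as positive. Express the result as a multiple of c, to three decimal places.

β_A = 0.676, β_B = -0.757.
Transform to A's frame with the inverse velocity-addition law: u' = (u − v)/(1 − uv/c²), taking u = β_B and v = β_A.
u' = (-0.757 − 0.676) / (1 − (0.676)(-0.757)) = -1.4330/1.5117 = -0.9479.

-0.948c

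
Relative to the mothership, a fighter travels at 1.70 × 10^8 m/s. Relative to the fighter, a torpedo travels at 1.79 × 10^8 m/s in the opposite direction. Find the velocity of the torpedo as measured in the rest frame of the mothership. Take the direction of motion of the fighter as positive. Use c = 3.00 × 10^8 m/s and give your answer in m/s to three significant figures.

In units of c (dividing by 3.00 × 10^8 m/s): v = 0.567, u' = -0.597.
u = (u' + v)/(1 + u'v/c²):
u = (-0.597 + 0.567) / (1 + (-0.597)·0.567) = -0.0300/0.6619 = -0.0453
(Galilean addition would give -0.030c.)
Converting back: u = -0.0453 × 3.00 × 10^8 m/s.

-1.36 × 10^7 m/s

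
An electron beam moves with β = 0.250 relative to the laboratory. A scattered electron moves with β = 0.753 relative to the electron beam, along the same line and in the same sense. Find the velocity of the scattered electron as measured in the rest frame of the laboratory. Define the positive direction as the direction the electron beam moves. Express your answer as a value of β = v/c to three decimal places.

With v = 0.250 and u' = 0.753 (in units of c),
u = (u' + v)/(1 + u'v/c²):
u = (0.753 + 0.250) / (1 + 0.753·0.250) = 1.0030/1.1883 = 0.8441
(Galilean addition would give +1.003c, exceeding c.)

β = 0.844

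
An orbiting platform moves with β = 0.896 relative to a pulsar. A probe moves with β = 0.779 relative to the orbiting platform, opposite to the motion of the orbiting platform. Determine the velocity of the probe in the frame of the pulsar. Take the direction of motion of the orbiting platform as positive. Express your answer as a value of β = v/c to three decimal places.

With v = 0.896 and u' = -0.779 (in units of c),
u = (u' + v)/(1 + u'v/c²):
u = (-0.779 + 0.896) / (1 + (-0.779)·0.896) = 0.1170/0.3020 = 0.3874

β = +0.387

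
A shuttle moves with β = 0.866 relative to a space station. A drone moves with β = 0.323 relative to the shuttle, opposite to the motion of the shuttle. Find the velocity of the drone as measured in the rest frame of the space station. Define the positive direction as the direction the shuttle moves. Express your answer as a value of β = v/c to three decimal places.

β = +0.754

With v = 0.866 and u' = -0.323 (in units of c),
u = (u' + v)/(1 + u'v/c²):
u = (-0.323 + 0.866) / (1 + (-0.323)·0.866) = 0.5430/0.7203 = 0.7539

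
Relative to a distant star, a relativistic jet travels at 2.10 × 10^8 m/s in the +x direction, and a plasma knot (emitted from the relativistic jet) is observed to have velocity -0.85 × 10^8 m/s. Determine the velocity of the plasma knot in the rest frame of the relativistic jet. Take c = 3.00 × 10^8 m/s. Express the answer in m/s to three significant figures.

-2.46 × 10^8 m/s

v = 0.700c, u = -0.283c.
Invert the composition law: u' = (u − v)/(1 − uv/c²).
u' = (-0.283 − 0.700) / (1 − (-0.283)(0.700)) = -0.9833/1.1983 = -0.8206.
u' = -0.8206 × 3.00 × 10^8 m/s.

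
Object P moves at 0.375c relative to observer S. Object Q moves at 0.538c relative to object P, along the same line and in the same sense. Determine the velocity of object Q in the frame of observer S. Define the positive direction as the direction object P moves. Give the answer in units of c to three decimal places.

With v = 0.375 and u' = 0.538 (in units of c),
u = (u' + v)/(1 + u'v/c²):
u = (0.538 + 0.375) / (1 + 0.538·0.375) = 0.9130/1.2018 = 0.7597

0.760c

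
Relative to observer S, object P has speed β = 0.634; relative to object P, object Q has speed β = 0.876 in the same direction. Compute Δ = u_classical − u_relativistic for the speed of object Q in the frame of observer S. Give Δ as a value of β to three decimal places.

Galilean: u_cl = 0.876 + 0.634 = 1.5100.
Relativistic: u_rel = (0.876 + 0.634) / (1 + 0.876·0.634) = 1.5100/1.5554 = 0.9708.
Δ = 1.5100 − 0.9708 = 0.5392.
(The classical prediction exceeds c; the relativistic result does not.)

Δ = 0.539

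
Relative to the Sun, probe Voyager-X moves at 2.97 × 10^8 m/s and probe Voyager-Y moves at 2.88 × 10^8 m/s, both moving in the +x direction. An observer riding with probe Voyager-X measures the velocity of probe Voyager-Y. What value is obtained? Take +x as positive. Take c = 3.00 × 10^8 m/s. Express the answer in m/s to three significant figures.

β_A = 0.990, β_B = 0.960 (dividing each by c = 3.00 × 10^8 m/s).
Transform to A's frame with the inverse velocity-addition law: u' = (u − v)/(1 − uv/c²), taking u = β_B and v = β_A.
u' = (0.960 − 0.990) / (1 − (0.990)(0.960)) = -0.0300/0.0496 = -0.6048.
u' = -0.6048 × 3.00 × 10^8 m/s.

-1.81 × 10^8 m/s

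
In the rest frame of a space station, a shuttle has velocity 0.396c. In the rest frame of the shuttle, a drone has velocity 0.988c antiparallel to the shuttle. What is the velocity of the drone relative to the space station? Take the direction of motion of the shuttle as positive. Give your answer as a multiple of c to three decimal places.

With v = 0.396 and u' = -0.988 (in units of c),
u = (u' + v)/(1 + u'v/c²):
u = (-0.988 + 0.396) / (1 + (-0.988)·0.396) = -0.5920/0.6088 = -0.9725

-0.972c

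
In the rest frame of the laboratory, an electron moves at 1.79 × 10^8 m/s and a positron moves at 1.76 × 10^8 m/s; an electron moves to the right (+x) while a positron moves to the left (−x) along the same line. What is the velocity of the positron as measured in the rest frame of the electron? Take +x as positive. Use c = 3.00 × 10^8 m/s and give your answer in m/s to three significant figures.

β_A = 0.597, β_B = -0.587 (dividing each by c = 3.00 × 10^8 m/s).
Transform to A's frame with the inverse velocity-addition law: u' = (u − v)/(1 − uv/c²), taking u = β_B and v = β_A.
u' = (-0.587 − 0.597) / (1 − (0.597)(-0.587)) = -1.1833/1.3500 = -0.8765.
u' = -0.8765 × 3.00 × 10^8 m/s.

-2.63 × 10^8 m/s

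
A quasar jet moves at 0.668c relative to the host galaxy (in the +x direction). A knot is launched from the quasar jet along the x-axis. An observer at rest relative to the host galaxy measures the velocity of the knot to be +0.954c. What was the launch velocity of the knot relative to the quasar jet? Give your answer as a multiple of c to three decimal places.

+0.788c

Invert the composition law: u' = (u − v)/(1 − uv/c²).
u' = (0.954 − 0.668) / (1 − (0.954)(0.668)) = 0.2860/0.3627 = 0.7885.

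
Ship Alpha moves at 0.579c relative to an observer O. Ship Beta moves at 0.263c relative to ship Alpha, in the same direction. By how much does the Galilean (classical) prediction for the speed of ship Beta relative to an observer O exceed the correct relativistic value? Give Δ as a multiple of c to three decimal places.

Δ = 0.111c

Galilean: u_cl = 0.263 + 0.579 = 0.8420.
Relativistic: u_rel = (0.263 + 0.579) / (1 + 0.263·0.579) = 0.8420/1.1523 = 0.7307.
Δ = 0.8420 − 0.7307 = 0.1113.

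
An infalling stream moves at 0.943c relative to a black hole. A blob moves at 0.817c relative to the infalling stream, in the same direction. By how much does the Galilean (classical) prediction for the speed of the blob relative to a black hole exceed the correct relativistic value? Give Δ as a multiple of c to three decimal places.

Galilean: u_cl = 0.817 + 0.943 = 1.7600.
Relativistic: u_rel = (0.817 + 0.943) / (1 + 0.817·0.943) = 1.7600/1.7704 = 0.9941.
Δ = 1.7600 − 0.9941 = 0.7659.
(The classical prediction exceeds c; the relativistic result does not.)

Δ = 0.766c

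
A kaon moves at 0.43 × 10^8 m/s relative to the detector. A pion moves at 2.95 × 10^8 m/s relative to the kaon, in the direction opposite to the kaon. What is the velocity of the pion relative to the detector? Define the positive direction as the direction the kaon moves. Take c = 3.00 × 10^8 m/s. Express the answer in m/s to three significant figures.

In units of c (dividing by 3.00 × 10^8 m/s): v = 0.143, u' = -0.983.
u = (u' + v)/(1 + u'v/c²):
u = (-0.983 + 0.143) / (1 + (-0.983)·0.143) = -0.8400/0.8591 = -0.9778
Converting back: u = -0.9778 × 3.00 × 10^8 m/s.

-2.93 × 10^8 m/s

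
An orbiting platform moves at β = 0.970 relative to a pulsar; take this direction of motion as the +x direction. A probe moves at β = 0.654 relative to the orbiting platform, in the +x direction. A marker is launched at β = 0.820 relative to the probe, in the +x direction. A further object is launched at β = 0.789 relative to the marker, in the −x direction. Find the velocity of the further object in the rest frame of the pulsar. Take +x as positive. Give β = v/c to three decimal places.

β = +0.995

Apply u = (u' + v)/(1 + u'v/c²) successively, working outward toward the pulsar.
Start: velocity of the orbiting platform relative to the pulsar = 0.9700c.
Compose with the probe (u' = 0.654 in the orbiting platform frame): u_1 = (0.654 + 0.970) / (1 + 0.654·0.970) = 1.6240/1.6344 = 0.9936.
Compose with the marker (u' = 0.820 in the probe frame): u_2 = (0.820 + 0.994) / (1 + 0.820·0.994) = 1.8136/1.8148 = 0.9994.
Compose with the further object (u' = -0.789 in the marker frame): u_3 = (-0.789 + 0.999) / (1 + (-0.789)·0.999) = 0.2104/0.2115 = 0.9947.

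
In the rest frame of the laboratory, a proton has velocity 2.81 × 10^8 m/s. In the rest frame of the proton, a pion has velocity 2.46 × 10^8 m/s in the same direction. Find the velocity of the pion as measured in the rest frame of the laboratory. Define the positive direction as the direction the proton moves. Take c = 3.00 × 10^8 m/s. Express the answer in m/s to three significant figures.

In units of c (dividing by 3.00 × 10^8 m/s): v = 0.937, u' = 0.820.
u = (u' + v)/(1 + u'v/c²):
u = (0.820 + 0.937) / (1 + 0.820·0.937) = 1.7567/1.7681 = 0.9936
(Galilean addition would give +1.757c, exceeding c.)
Converting back: u = 0.9936 × 3.00 × 10^8 m/s.

2.98 × 10^8 m/s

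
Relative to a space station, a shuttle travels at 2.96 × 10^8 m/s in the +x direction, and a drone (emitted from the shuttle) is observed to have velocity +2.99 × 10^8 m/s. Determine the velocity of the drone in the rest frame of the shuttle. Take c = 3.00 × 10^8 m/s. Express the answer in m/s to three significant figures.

v = 0.987c, u = 0.997c.
Invert the composition law: u' = (u − v)/(1 − uv/c²).
u' = (0.997 − 0.987) / (1 − (0.997)(0.987)) = 0.0100/0.0166 = 0.6016.
u' = 0.6016 × 3.00 × 10^8 m/s.

+1.80 × 10^8 m/s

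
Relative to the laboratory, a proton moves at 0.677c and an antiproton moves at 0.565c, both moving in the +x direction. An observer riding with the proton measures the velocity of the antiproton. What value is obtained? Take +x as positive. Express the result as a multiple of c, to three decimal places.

-0.181c

β_A = 0.677, β_B = 0.565.
Transform to A's frame with the inverse velocity-addition law: u' = (u − v)/(1 − uv/c²), taking u = β_B and v = β_A.
u' = (0.565 − 0.677) / (1 − (0.677)(0.565)) = -0.1120/0.6175 = -0.1814.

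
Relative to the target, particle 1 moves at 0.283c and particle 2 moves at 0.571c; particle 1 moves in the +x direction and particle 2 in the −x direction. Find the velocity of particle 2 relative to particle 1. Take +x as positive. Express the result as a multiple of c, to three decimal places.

β_A = 0.283, β_B = -0.571.
Transform to A's frame with the inverse velocity-addition law: u' = (u − v)/(1 − uv/c²), taking u = β_B and v = β_A.
u' = (-0.571 − 0.283) / (1 − (0.283)(-0.571)) = -0.8540/1.1616 = -0.7352.

-0.735c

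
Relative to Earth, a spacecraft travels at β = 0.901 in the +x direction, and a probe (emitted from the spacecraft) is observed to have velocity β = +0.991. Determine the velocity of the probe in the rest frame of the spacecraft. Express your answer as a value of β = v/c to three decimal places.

Invert the composition law: u' = (u − v)/(1 − uv/c²).
u' = (0.991 − 0.901) / (1 − (0.991)(0.901)) = 0.0900/0.1071 = 0.8403.

β = +0.840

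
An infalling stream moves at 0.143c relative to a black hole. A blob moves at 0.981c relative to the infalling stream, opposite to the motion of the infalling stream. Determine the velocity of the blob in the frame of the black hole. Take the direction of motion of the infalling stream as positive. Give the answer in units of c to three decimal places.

-0.975c

With v = 0.143 and u' = -0.981 (in units of c),
u = (u' + v)/(1 + u'v/c²):
u = (-0.981 + 0.143) / (1 + (-0.981)·0.143) = -0.8380/0.8597 = -0.9747
(Galilean addition would give -0.838c.)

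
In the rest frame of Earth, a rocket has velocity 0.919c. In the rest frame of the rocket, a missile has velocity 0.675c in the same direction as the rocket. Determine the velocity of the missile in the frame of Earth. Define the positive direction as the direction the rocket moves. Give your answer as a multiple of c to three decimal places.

0.984c

With v = 0.919 and u' = 0.675 (in units of c),
u = (u' + v)/(1 + u'v/c²):
u = (0.675 + 0.919) / (1 + 0.675·0.919) = 1.5940/1.6203 = 0.9838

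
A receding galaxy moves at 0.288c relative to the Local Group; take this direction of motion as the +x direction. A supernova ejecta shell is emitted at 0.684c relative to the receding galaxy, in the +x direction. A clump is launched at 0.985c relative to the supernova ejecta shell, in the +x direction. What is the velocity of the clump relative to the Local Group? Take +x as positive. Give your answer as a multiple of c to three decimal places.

Apply u = (u' + v)/(1 + u'v/c²) successively, working outward toward the Local Group.
Start: velocity of the receding galaxy relative to the Local Group = 0.2880c.
Compose with the supernova ejecta shell (u' = 0.684 in the receding galaxy frame): u_1 = (0.684 + 0.288) / (1 + 0.684·0.288) = 0.9720/1.1970 = 0.8120.
Compose with the clump (u' = 0.985 in the supernova ejecta shell frame): u_2 = (0.985 + 0.812) / (1 + 0.985·0.812) = 1.7970/1.7999 = 0.9984.

0.998c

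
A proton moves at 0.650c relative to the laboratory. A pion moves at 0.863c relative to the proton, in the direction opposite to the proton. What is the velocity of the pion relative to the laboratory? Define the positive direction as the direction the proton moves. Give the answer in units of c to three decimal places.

-0.485c

With v = 0.650 and u' = -0.863 (in units of c),
u = (u' + v)/(1 + u'v/c²):
u = (-0.863 + 0.650) / (1 + (-0.863)·0.650) = -0.2130/0.4390 = -0.4851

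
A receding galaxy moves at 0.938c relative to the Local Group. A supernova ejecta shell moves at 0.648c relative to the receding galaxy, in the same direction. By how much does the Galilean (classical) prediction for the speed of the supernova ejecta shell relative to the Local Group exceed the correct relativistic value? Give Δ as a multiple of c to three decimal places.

Galilean: u_cl = 0.648 + 0.938 = 1.5860.
Relativistic: u_rel = (0.648 + 0.938) / (1 + 0.648·0.938) = 1.5860/1.6078 = 0.9864.
Δ = 1.5860 − 0.9864 = 0.5996.
(The classical prediction exceeds c; the relativistic result does not.)

Δ = 0.600c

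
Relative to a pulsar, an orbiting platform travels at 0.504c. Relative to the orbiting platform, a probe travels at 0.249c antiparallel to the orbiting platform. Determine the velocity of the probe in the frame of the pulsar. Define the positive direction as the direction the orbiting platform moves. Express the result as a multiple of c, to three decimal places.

With v = 0.504 and u' = -0.249 (in units of c),
u = (u' + v)/(1 + u'v/c²):
u = (-0.249 + 0.504) / (1 + (-0.249)·0.504) = 0.2550/0.8745 = 0.2916
(Galilean addition would give +0.255c.)

+0.292c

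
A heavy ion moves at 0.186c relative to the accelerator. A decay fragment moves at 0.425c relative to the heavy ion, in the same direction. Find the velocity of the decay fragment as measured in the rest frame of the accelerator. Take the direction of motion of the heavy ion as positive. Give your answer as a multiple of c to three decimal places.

With v = 0.186 and u' = 0.425 (in units of c),
u = (u' + v)/(1 + u'v/c²):
u = (0.425 + 0.186) / (1 + 0.425·0.186) = 0.6110/1.0791 = 0.5662
(Galilean addition would give +0.611c.)

0.566c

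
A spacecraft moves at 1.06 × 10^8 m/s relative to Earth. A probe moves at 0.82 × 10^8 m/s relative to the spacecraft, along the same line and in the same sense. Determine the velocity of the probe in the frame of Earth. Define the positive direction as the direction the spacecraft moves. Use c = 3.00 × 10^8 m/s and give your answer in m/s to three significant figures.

In units of c (dividing by 3.00 × 10^8 m/s): v = 0.353, u' = 0.273.
u = (u' + v)/(1 + u'v/c²):
u = (0.273 + 0.353) / (1 + 0.273·0.353) = 0.6267/1.0966 = 0.5715
(Galilean addition would give +0.627c.)
Converting back: u = 0.5715 × 3.00 × 10^8 m/s.

1.71 × 10^8 m/s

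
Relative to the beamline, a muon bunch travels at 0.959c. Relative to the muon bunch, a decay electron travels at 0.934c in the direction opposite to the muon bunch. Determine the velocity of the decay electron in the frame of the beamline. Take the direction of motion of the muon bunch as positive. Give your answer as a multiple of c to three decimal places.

+0.240c

With v = 0.959 and u' = -0.934 (in units of c),
u = (u' + v)/(1 + u'v/c²):
u = (-0.934 + 0.959) / (1 + (-0.934)·0.959) = 0.0250/0.1043 = 0.2397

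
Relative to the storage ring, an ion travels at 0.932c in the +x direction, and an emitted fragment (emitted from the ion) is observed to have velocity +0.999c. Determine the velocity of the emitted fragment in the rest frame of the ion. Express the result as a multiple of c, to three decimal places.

Invert the composition law: u' = (u − v)/(1 − uv/c²).
u' = (0.999 − 0.932) / (1 − (0.999)(0.932)) = 0.0670/0.0689 = 0.9720.

+0.972c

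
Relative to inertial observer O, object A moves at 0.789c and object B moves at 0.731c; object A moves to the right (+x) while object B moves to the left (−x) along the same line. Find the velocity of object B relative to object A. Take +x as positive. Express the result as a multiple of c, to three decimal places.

-0.964c

β_A = 0.789, β_B = -0.731.
Transform to A's frame with the inverse velocity-addition law: u' = (u − v)/(1 − uv/c²), taking u = β_B and v = β_A.
u' = (-0.731 − 0.789) / (1 − (0.789)(-0.731)) = -1.5200/1.5768 = -0.9640.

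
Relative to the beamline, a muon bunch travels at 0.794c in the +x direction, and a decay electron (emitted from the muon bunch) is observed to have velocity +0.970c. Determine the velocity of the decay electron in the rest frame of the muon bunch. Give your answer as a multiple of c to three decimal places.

Invert the composition law: u' = (u − v)/(1 − uv/c²).
u' = (0.970 − 0.794) / (1 − (0.970)(0.794)) = 0.1760/0.2298 = 0.7658.

+0.766c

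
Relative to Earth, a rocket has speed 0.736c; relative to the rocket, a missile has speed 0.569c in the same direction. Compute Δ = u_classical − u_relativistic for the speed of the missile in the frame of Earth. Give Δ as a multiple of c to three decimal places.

Galilean: u_cl = 0.569 + 0.736 = 1.3050.
Relativistic: u_rel = (0.569 + 0.736) / (1 + 0.569·0.736) = 1.3050/1.4188 = 0.9198.
Δ = 1.3050 − 0.9198 = 0.3852.
(The classical prediction exceeds c; the relativistic result does not.)

Δ = 0.385c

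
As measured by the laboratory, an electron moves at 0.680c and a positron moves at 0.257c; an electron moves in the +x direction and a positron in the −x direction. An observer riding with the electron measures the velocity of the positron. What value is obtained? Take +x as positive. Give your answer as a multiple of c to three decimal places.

β_A = 0.680, β_B = -0.257.
Transform to A's frame with the inverse velocity-addition law: u' = (u − v)/(1 − uv/c²), taking u = β_B and v = β_A.
u' = (-0.257 − 0.680) / (1 − (0.680)(-0.257)) = -0.9370/1.1748 = -0.7976.

-0.798c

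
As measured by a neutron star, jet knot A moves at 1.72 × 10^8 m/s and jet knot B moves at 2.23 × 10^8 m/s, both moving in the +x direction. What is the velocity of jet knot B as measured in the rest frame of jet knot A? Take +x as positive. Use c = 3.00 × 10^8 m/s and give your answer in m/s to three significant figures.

β_A = 0.573, β_B = 0.743 (dividing each by c = 3.00 × 10^8 m/s).
Transform to A's frame with the inverse velocity-addition law: u' = (u − v)/(1 − uv/c²), taking u = β_B and v = β_A.
u' = (0.743 − 0.573) / (1 − (0.573)(0.743)) = 0.1700/0.5738 = 0.2963.
u' = 0.2963 × 3.00 × 10^8 m/s.

+8.89 × 10^7 m/s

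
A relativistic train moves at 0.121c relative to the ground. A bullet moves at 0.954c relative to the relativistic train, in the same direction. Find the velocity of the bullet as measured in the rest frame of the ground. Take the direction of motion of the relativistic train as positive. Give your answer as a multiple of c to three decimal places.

With v = 0.121 and u' = 0.954 (in units of c),
u = (u' + v)/(1 + u'v/c²):
u = (0.954 + 0.121) / (1 + 0.954·0.121) = 1.0750/1.1154 = 0.9638
(Galilean addition would give +1.075c, exceeding c.)

0.964c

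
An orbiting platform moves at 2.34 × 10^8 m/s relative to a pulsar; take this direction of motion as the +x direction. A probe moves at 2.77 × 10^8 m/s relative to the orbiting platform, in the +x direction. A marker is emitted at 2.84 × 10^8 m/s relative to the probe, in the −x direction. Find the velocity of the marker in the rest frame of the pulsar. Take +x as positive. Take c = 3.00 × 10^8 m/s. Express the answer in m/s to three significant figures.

Apply u = (u' + v)/(1 + u'v/c²) successively, working outward toward the pulsar.
(Dividing each given speed by c = 3.00 × 10^8 m/s to work in units of c.)
Start: velocity of the orbiting platform relative to the pulsar = 0.7800c.
Compose with the probe (u' = 0.923 in the orbiting platform frame): u_1 = (0.923 + 0.780) / (1 + 0.923·0.780) = 1.7033/1.7202 = 0.9902.
Compose with the marker (u' = -0.947 in the probe frame): u_2 = (-0.947 + 0.990) / (1 + (-0.947)·0.990) = 0.0435/0.0626 = 0.6952.
So u = 0.6952 × 3.00 × 10^8 m/s.

+2.09 × 10^8 m/s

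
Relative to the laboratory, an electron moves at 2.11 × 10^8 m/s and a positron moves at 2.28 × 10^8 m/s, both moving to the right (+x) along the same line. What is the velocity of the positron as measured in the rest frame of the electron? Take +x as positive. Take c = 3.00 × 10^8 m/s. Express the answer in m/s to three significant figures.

+3.65 × 10^7 m/s

β_A = 0.703, β_B = 0.760 (dividing each by c = 3.00 × 10^8 m/s).
Transform to A's frame with the inverse velocity-addition law: u' = (u − v)/(1 − uv/c²), taking u = β_B and v = β_A.
u' = (0.760 − 0.703) / (1 − (0.703)(0.760)) = 0.0567/0.4655 = 0.1217.
u' = 0.1217 × 3.00 × 10^8 m/s.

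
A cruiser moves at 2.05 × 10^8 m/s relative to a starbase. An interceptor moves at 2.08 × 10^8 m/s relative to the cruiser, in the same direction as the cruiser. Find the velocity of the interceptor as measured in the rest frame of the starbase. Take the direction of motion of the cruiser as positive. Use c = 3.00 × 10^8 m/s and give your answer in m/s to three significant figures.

2.80 × 10^8 m/s

In units of c (dividing by 3.00 × 10^8 m/s): v = 0.683, u' = 0.693.
u = (u' + v)/(1 + u'v/c²):
u = (0.693 + 0.683) / (1 + 0.693·0.683) = 1.3767/1.4738 = 0.9341
Converting back: u = 0.9341 × 3.00 × 10^8 m/s.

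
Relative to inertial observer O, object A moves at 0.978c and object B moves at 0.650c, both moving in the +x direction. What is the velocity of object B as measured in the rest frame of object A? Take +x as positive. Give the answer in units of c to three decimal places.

β_A = 0.978, β_B = 0.650.
Transform to A's frame with the inverse velocity-addition law: u' = (u − v)/(1 − uv/c²), taking u = β_B and v = β_A.
u' = (0.650 − 0.978) / (1 − (0.978)(0.650)) = -0.3280/0.3643 = -0.9004.

-0.900c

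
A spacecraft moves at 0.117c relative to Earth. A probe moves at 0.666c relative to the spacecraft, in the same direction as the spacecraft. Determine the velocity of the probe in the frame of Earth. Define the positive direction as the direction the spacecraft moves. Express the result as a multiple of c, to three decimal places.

0.726c

With v = 0.117 and u' = 0.666 (in units of c),
u = (u' + v)/(1 + u'v/c²):
u = (0.666 + 0.117) / (1 + 0.666·0.117) = 0.7830/1.0779 = 0.7264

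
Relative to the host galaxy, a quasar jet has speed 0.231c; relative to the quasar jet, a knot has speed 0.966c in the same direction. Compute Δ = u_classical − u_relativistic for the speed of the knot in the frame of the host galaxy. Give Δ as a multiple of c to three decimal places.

Δ = 0.218c

Galilean: u_cl = 0.966 + 0.231 = 1.1970.
Relativistic: u_rel = (0.966 + 0.231) / (1 + 0.966·0.231) = 1.1970/1.2231 = 0.9786.
Δ = 1.1970 − 0.9786 = 0.2184.
(The classical prediction exceeds c; the relativistic result does not.)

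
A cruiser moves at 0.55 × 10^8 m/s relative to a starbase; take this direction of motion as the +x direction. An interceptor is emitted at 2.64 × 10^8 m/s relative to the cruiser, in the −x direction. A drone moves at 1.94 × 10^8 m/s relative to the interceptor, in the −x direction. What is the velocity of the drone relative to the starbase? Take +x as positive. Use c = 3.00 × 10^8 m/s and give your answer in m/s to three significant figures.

-2.88 × 10^8 m/s

Apply u = (u' + v)/(1 + u'v/c²) successively, working outward toward the starbase.
(Dividing each given speed by c = 3.00 × 10^8 m/s to work in units of c.)
Start: velocity of the cruiser relative to the starbase = 0.1833c.
Compose with the interceptor (u' = -0.880 in the cruiser frame): u_1 = (-0.880 + 0.183) / (1 + (-0.880)·0.183) = -0.6967/0.8387 = -0.8307.
Compose with the drone (u' = -0.647 in the interceptor frame): u_2 = (-0.647 + (-0.831)) / (1 + (-0.647)·(-0.831)) = -1.4774/1.5372 = -0.9611.
So u = -0.9611 × 3.00 × 10^8 m/s.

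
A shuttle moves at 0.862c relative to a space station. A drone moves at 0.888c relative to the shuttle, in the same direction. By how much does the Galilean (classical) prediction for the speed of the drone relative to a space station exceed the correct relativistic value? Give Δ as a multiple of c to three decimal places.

Δ = 0.759c

Galilean: u_cl = 0.888 + 0.862 = 1.7500.
Relativistic: u_rel = (0.888 + 0.862) / (1 + 0.888·0.862) = 1.7500/1.7655 = 0.9912.
Δ = 1.7500 − 0.9912 = 0.7588.
(The classical prediction exceeds c; the relativistic result does not.)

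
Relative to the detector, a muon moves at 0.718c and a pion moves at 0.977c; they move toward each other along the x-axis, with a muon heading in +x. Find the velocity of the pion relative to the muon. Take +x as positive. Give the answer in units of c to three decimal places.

β_A = 0.718, β_B = -0.977.
Transform to A's frame with the inverse velocity-addition law: u' = (u − v)/(1 − uv/c²), taking u = β_B and v = β_A.
u' = (-0.977 − 0.718) / (1 − (0.718)(-0.977)) = -1.6950/1.7015 = -0.9962.

-0.996c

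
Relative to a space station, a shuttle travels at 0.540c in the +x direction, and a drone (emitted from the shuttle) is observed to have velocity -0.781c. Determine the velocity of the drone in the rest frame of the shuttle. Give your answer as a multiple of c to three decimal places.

-0.929c

Invert the composition law: u' = (u − v)/(1 − uv/c²).
u' = (-0.781 − 0.540) / (1 − (-0.781)(0.540)) = -1.3210/1.4217 = -0.9291.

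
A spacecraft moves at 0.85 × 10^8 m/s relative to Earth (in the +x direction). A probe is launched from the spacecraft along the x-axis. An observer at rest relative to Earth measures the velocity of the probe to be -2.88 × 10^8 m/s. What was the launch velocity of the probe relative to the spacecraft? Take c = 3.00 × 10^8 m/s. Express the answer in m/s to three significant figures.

-2.93 × 10^8 m/s

v = 0.283c, u = -0.960c.
Invert the composition law: u' = (u − v)/(1 − uv/c²).
u' = (-0.960 − 0.283) / (1 − (-0.960)(0.283)) = -1.2433/1.2720 = -0.9775.
u' = -0.9775 × 3.00 × 10^8 m/s.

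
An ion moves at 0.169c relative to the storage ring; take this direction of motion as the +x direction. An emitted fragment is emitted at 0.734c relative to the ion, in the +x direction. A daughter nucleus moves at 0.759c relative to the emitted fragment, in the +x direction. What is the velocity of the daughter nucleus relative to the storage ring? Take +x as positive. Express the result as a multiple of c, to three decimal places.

0.971c

Apply u = (u' + v)/(1 + u'v/c²) successively, working outward toward the storage ring.
Start: velocity of the ion relative to the storage ring = 0.1690c.
Compose with the emitted fragment (u' = 0.734 in the ion frame): u_1 = (0.734 + 0.169) / (1 + 0.734·0.169) = 0.9030/1.1240 = 0.8033.
Compose with the daughter nucleus (u' = 0.759 in the emitted fragment frame): u_2 = (0.759 + 0.803) / (1 + 0.759·0.803) = 1.5623/1.6097 = 0.9706.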